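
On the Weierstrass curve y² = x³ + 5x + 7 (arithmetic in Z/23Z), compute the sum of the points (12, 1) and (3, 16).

(12, 1) + (3, 16). λ = (16 - 1)/(3 - 12) ≡ 15/14 mod 23. 14⁻¹ ≡ 5 (mod 23), so λ ≡ 6.
  x = λ² - 12 - 3 = 36 - 15 ≡ 21; y = λ·(12 - 21) - 1 ≡ 14. → (21, 14)

(21, 14)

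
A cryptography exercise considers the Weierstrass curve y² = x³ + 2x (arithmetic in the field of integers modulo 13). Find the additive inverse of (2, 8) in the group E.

-(2, 8) = (2, -8 mod 13) = (2, 5).

(2, 5)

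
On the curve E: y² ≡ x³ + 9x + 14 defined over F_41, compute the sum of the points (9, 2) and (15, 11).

(9, 2) + (15, 11). λ = (11 - 2)/(15 - 9) ≡ 9/6 mod 41. 6⁻¹ ≡ 7 (mod 41), so λ ≡ 22.
  x = λ² - 9 - 15 = 484 - 24 ≡ 9; y = λ·(9 - 9) - 2 ≡ 39. → (9, 39)

(9, 39)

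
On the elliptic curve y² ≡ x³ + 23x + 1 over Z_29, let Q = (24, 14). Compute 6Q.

Double-and-add on 6 = (110)₂. Start with Q = (24, 14) for the leading 1-bit.
double: tangent at (24, 14): λ = (3·24² + 23)/(2·14) ≡ 11/28. 28⁻¹ ≡ 28 (mod 29), so λ ≡ 11·28 ≡ 18.
  x = λ² - 24 - 24 = 324 - 48 ≡ 15; y = λ·(24 - 15) - 14 ≡ 3. → (15, 3)
add Q: (15, 3) + (24, 14). λ = (14 - 3)/(24 - 15) ≡ 11/9 mod 29. 9⁻¹ ≡ 13 (mod 29), so λ ≡ 27.
  x = λ² - 15 - 24 = 729 - 39 ≡ 23; y = λ·(15 - 23) - 3 ≡ 13. → (23, 13)
double: tangent at (23, 13): λ = (3·23² + 23)/(2·13) ≡ 15/26. 26⁻¹ ≡ 19 (mod 29), so λ ≡ 15·19 ≡ 24.
  x = λ² - 23 - 23 = 576 - 46 ≡ 8; y = λ·(23 - 8) - 13 ≡ 28. → (8, 28)

(8, 28)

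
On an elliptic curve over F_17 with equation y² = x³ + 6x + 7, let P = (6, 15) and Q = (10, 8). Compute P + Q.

(3, 1)

(6, 15) + (10, 8). λ = (8 - 15)/(10 - 6) ≡ 10/4 mod 17. 4⁻¹ ≡ 13 (mod 17), so λ ≡ 11.
  x = λ² - 6 - 10 = 121 - 16 ≡ 3; y = λ·(6 - 3) - 15 ≡ 1. → (3, 1)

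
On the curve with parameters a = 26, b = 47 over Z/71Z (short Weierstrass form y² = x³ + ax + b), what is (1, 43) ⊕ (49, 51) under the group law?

(23, 48)

(1, 43) + (49, 51). λ = (51 - 43)/(49 - 1) ≡ 8/48 mod 71. 48⁻¹ ≡ 37 (mod 71) since 48·37 = 1776 ≡ 1, so λ ≡ 12.
  x = λ² - 1 - 49 = 144 - 50 ≡ 23; y = λ·(1 - 23) - 43 ≡ 48. → (23, 48)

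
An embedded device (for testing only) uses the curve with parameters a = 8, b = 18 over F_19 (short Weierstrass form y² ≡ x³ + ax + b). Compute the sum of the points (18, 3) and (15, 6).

(18, 3) + (15, 6). λ = (6 - 3)/(15 - 18) ≡ 3/16 mod 19. 16⁻¹ ≡ 6 (mod 19) since 16·6 = 96 ≡ 1, so λ ≡ 18.
  x = λ² - 18 - 15 = 324 - 33 ≡ 6; y = λ·(18 - 6) - 3 ≡ 4. → (6, 4)

(6, 4)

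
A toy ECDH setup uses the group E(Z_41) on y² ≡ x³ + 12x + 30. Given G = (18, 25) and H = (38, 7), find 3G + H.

(8, 8)

First 3G:
Repeated addition: build up to 3G.
2G: tangent at (18, 25): λ = (3·18² + 12)/(2·25) ≡ 0/9. 9⁻¹ ≡ 32 (mod 41), so λ ≡ 0·32 ≡ 0.
  x = λ² - 18 - 18 = 0 - 36 ≡ 5; y = λ·(18 - 5) - 25 ≡ 16. → (5, 16)
3G: (5, 16) + (18, 25). λ = (25 - 16)/(18 - 5) ≡ 9/13 mod 41. 13⁻¹ ≡ 19 (mod 41) since 13·19 = 247 ≡ 1, so λ ≡ 7.
  x = λ² - 5 - 18 = 49 - 23 ≡ 26; y = λ·(5 - 26) - 16 ≡ 1. → (26, 1)
3G = (26, 1).
Finally 3G + H:
(26, 1) + (38, 7). λ = (7 - 1)/(38 - 26) ≡ 6/12 mod 41. 12⁻¹ ≡ 24 (mod 41), so λ ≡ 21.
  x = λ² - 26 - 38 = 441 - 64 ≡ 8; y = λ·(26 - 8) - 1 ≡ 8. → (8, 8)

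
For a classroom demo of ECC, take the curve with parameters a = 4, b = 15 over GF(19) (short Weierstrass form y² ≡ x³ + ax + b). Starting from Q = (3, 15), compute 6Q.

Double-and-add on 6 = (110)₂. Start with Q = (3, 15) for the leading 1-bit.
double: tangent at (3, 15): λ = (3·3² + 4)/(2·15) ≡ 12/11. 11⁻¹ ≡ 7 (mod 19), so λ ≡ 12·7 ≡ 8.
  x = λ² - 3 - 3 = 64 - 6 ≡ 1; y = λ·(3 - 1) - 15 ≡ 1. → (1, 1)
add Q: (1, 1) + (3, 15). λ = (15 - 1)/(3 - 1) ≡ 14/2 mod 19. 2⁻¹ ≡ 10 (mod 19) since 2·10 = 20 ≡ 1, so λ ≡ 7.
  x = λ² - 1 - 3 = 49 - 4 ≡ 7; y = λ·(1 - 7) - 1 ≡ 14. → (7, 14)
double: tangent at (7, 14): λ = (3·7² + 4)/(2·14) ≡ 18/9. 9⁻¹ ≡ 17 (mod 19), so λ ≡ 18·17 ≡ 2.
  x = λ² - 7 - 7 = 4 - 14 ≡ 9; y = λ·(7 - 9) - 14 ≡ 1. → (9, 1)

(9, 1)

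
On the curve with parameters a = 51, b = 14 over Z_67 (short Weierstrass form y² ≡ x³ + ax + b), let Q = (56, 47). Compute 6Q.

Repeated addition: build up to 6Q.
2Q: tangent at (56, 47): λ = (3·56² + 51)/(2·47) ≡ 12/27. 27⁻¹ ≡ 5 (mod 67) since 27·5 = 135 ≡ 1, so λ ≡ 12·5 ≡ 60.
  x = λ² - 56 - 56 = 3600 - 112 ≡ 4; y = λ·(56 - 4) - 47 ≡ 58. → (4, 58)
3Q: (4, 58) + (56, 47). λ = (47 - 58)/(56 - 4) ≡ 56/52 mod 67. 52⁻¹ ≡ 58 (mod 67) since 52·58 = 3016 ≡ 1, so λ ≡ 32.
  x = λ² - 4 - 56 = 1024 - 60 ≡ 26; y = λ·(4 - 26) - 58 ≡ 42. → (26, 42)
4Q: (26, 42) + (56, 47). λ = (47 - 42)/(56 - 26) ≡ 5/30 mod 67. 30⁻¹ ≡ 38 (mod 67), so λ ≡ 56.
  x = λ² - 26 - 56 = 3136 - 82 ≡ 39; y = λ·(26 - 39) - 42 ≡ 34. → (39, 34)
5Q: (39, 34) + (56, 47). λ = (47 - 34)/(56 - 39) ≡ 13/17 mod 67. 17⁻¹ ≡ 4 (mod 67) since 17·4 = 68 ≡ 1, so λ ≡ 52.
  x = λ² - 39 - 56 = 2704 - 95 ≡ 63; y = λ·(39 - 63) - 34 ≡ 58. → (63, 58)
6Q: (63, 58) + (56, 47). λ = (47 - 58)/(56 - 63) ≡ 56/60 mod 67. 60⁻¹ ≡ 19 (mod 67), so λ ≡ 59.
  x = λ² - 63 - 56 = 3481 - 119 ≡ 12; y = λ·(63 - 12) - 58 ≡ 3. → (12, 3)

(12, 3)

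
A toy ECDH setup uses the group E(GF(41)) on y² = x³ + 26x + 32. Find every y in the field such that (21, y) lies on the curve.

x³ + 26x + 32 = 9839 ≡ 40 (mod 41).
Square roots of 40 mod 41: 9 and 32 (since 9² = 81 ≡ 40).

9, 32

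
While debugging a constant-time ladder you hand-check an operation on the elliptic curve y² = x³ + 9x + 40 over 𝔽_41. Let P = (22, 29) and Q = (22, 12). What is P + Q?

O

The two points share x = 22 and their y-coordinates satisfy 29 + 12 ≡ 0 (mod 41), so they are inverses. Their sum is O.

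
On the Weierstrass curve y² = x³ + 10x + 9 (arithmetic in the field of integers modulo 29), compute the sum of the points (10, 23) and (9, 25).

(10, 23) + (9, 25). λ = (25 - 23)/(9 - 10) ≡ 2/28 mod 29. 28⁻¹ ≡ 28 (mod 29), so λ ≡ 27.
  x = λ² - 10 - 9 = 729 - 19 ≡ 14; y = λ·(10 - 14) - 23 ≡ 14. → (14, 14)

(14, 14)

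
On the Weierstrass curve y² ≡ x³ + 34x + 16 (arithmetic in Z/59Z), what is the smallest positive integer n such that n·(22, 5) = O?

2P: tangent at (22, 5): λ = (3·22² + 34)/(2·5) ≡ 11/10. 10⁻¹ ≡ 6 (mod 59), so λ ≡ 11·6 ≡ 7.
  x = λ² - 22 - 22 = 49 - 44 ≡ 5; y = λ·(22 - 5) - 5 ≡ 55. → (5, 55)
3P: (5, 55) + (22, 5). λ = (5 - 55)/(22 - 5) ≡ 9/17 mod 59. 17⁻¹ ≡ 7 (mod 59), so λ ≡ 4.
  x = λ² - 5 - 22 = 16 - 27 ≡ 48; y = λ·(5 - 48) - 55 ≡ 9. → (48, 9)
4P: (48, 9) + (22, 5). λ = (5 - 9)/(22 - 48) ≡ 55/33 mod 59. 33⁻¹ ≡ 34 (mod 59) since 33·34 = 1122 ≡ 1, so λ ≡ 41.
  x = λ² - 48 - 22 = 1681 - 70 ≡ 18; y = λ·(48 - 18) - 9 ≡ 41. → (18, 41)
5P: (18, 41) + (22, 5). λ = (5 - 41)/(22 - 18) ≡ 23/4 mod 59. 4⁻¹ ≡ 15 (mod 59) since 4·15 = 60 ≡ 1, so λ ≡ 50.
  x = λ² - 18 - 22 = 2500 - 40 ≡ 41; y = λ·(18 - 41) - 41 ≡ 48. → (41, 48)
6P: (41, 48) + (22, 5). λ = (5 - 48)/(22 - 41) ≡ 16/40 mod 59. 40⁻¹ ≡ 31 (mod 59) since 40·31 = 1240 ≡ 1, so λ ≡ 24.
  x = λ² - 41 - 22 = 576 - 63 ≡ 41; y = λ·(41 - 41) - 48 ≡ 11. → (41, 11)
7P: (41, 11) + (22, 5). λ = (5 - 11)/(22 - 41) ≡ 53/40 mod 59. 40⁻¹ ≡ 31 (mod 59) since 40·31 = 1240 ≡ 1, so λ ≡ 50.
  x = λ² - 41 - 22 = 2500 - 63 ≡ 18; y = λ·(41 - 18) - 11 ≡ 18. → (18, 18)
8P: (18, 18) + (22, 5). λ = (5 - 18)/(22 - 18) ≡ 46/4 mod 59. 4⁻¹ ≡ 15 (mod 59), so λ ≡ 41.
  x = λ² - 18 - 22 = 1681 - 40 ≡ 48; y = λ·(18 - 48) - 18 ≡ 50. → (48, 50)
9P: (48, 50) + (22, 5). λ = (5 - 50)/(22 - 48) ≡ 14/33 mod 59. 33⁻¹ ≡ 34 (mod 59), so λ ≡ 4.
  x = λ² - 48 - 22 = 16 - 70 ≡ 5; y = λ·(48 - 5) - 50 ≡ 4. → (5, 4)
10P: (5, 4) + (22, 5). λ = (5 - 4)/(22 - 5) ≡ 1/17 mod 59. 17⁻¹ ≡ 7 (mod 59) since 17·7 = 119 ≡ 1, so λ ≡ 7.
  x = λ² - 5 - 22 = 49 - 27 ≡ 22; y = λ·(5 - 22) - 4 ≡ 54. → (22, 54)
11P: (22, 54) + (22, 5): same x and y₁ ≡ -y₂, so the sum is O.
11P = O, so the order is 11.

11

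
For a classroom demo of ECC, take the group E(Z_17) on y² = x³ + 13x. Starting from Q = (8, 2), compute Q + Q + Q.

(8, 15)

Repeated addition: build up to 3Q.
2Q: tangent at (8, 2): λ = (3·8² + 13)/(2·2) ≡ 1/4. 4⁻¹ ≡ 13 (mod 17), so λ ≡ 1·13 ≡ 13.
  x = λ² - 8 - 8 = 169 - 16 ≡ 0; y = λ·(8 - 0) - 2 ≡ 0. → (0, 0)
3Q: (0, 0) + (8, 2). λ = (2 - 0)/(8 - 0) ≡ 2/8 mod 17. 8⁻¹ ≡ 15 (mod 17), so λ ≡ 13.
  x = λ² - 0 - 8 = 169 - 8 ≡ 8; y = λ·(0 - 8) - 0 ≡ 15. → (8, 15)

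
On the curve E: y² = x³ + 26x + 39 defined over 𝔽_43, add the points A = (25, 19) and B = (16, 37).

(25, 19) + (16, 37). λ = (37 - 19)/(16 - 25) ≡ 18/34 mod 43. 34⁻¹ ≡ 19 (mod 43), so λ ≡ 41.
  x = λ² - 25 - 16 = 1681 - 41 ≡ 6; y = λ·(25 - 6) - 19 ≡ 29. → (6, 29)

(6, 29)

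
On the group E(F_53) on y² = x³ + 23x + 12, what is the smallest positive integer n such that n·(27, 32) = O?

7

2P: tangent at (27, 32): λ = (3·27² + 23)/(2·32) ≡ 37/11. 11⁻¹ ≡ 29 (mod 53) since 11·29 = 319 ≡ 1, so λ ≡ 37·29 ≡ 13.
  x = λ² - 27 - 27 = 169 - 54 ≡ 9; y = λ·(27 - 9) - 32 ≡ 43. → (9, 43)
3P: (9, 43) + (27, 32). λ = (32 - 43)/(27 - 9) ≡ 42/18 mod 53. 18⁻¹ ≡ 3 (mod 53), so λ ≡ 20.
  x = λ² - 9 - 27 = 400 - 36 ≡ 46; y = λ·(9 - 46) - 43 ≡ 12. → (46, 12)
4P: (46, 12) + (27, 32). λ = (32 - 12)/(27 - 46) ≡ 20/34 mod 53. 34⁻¹ ≡ 39 (mod 53) since 34·39 = 1326 ≡ 1, so λ ≡ 38.
  x = λ² - 46 - 27 = 1444 - 73 ≡ 46; y = λ·(46 - 46) - 12 ≡ 41. → (46, 41)
5P: (46, 41) + (27, 32). λ = (32 - 41)/(27 - 46) ≡ 44/34 mod 53. 34⁻¹ ≡ 39 (mod 53), so λ ≡ 20.
  x = λ² - 46 - 27 = 400 - 73 ≡ 9; y = λ·(46 - 9) - 41 ≡ 10. → (9, 10)
6P: (9, 10) + (27, 32). λ = (32 - 10)/(27 - 9) ≡ 22/18 mod 53. 18⁻¹ ≡ 3 (mod 53) since 18·3 = 54 ≡ 1, so λ ≡ 13.
  x = λ² - 9 - 27 = 169 - 36 ≡ 27; y = λ·(9 - 27) - 10 ≡ 21. → (27, 21)
7P: (27, 21) + (27, 32): same x and y₁ ≡ -y₂, so the sum is O.
7P = O, so the order is 7.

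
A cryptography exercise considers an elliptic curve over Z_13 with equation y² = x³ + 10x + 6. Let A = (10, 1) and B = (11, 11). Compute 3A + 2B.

First 3A:
Repeated addition: build up to 3A.
2A: tangent at (10, 1): λ = (3·10² + 10)/(2·1) ≡ 11/2. 2⁻¹ ≡ 7 (mod 13), so λ ≡ 11·7 ≡ 12.
  x = λ² - 10 - 10 = 144 - 20 ≡ 7; y = λ·(10 - 7) - 1 ≡ 9. → (7, 9)
3A: (7, 9) + (10, 1). λ = (1 - 9)/(10 - 7) ≡ 5/3 mod 13. 3⁻¹ ≡ 9 (mod 13) since 3·9 = 27 ≡ 1, so λ ≡ 6.
  x = λ² - 7 - 10 = 36 - 17 ≡ 6; y = λ·(7 - 6) - 9 ≡ 10. → (6, 10)
3A = (6, 10).
Next 2B:
Repeated addition: build up to 2B.
2B: tangent at (11, 11): λ = (3·11² + 10)/(2·11) ≡ 9/9. 9⁻¹ ≡ 3 (mod 13) since 9·3 = 27 ≡ 1, so λ ≡ 9·3 ≡ 1.
  x = λ² - 11 - 11 = 1 - 22 ≡ 5; y = λ·(11 - 5) - 11 ≡ 8. → (5, 8)
2B = (5, 8).
Finally 3A + 2B:
(6, 10) + (5, 8). λ = (8 - 10)/(5 - 6) ≡ 11/12 mod 13. 12⁻¹ ≡ 12 (mod 13) since 12·12 = 144 ≡ 1, so λ ≡ 2.
  x = λ² - 6 - 5 = 4 - 11 ≡ 6; y = λ·(6 - 6) - 10 ≡ 3. → (6, 3)

(6, 3)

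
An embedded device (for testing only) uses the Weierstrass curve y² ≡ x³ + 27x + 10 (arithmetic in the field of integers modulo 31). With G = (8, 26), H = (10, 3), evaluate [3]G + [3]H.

(2, 14)

First 3G:
Repeated addition: build up to 3G.
2G: tangent at (8, 26): λ = (3·8² + 27)/(2·26) ≡ 2/21. 21⁻¹ ≡ 3 (mod 31), so λ ≡ 2·3 ≡ 6.
  x = λ² - 8 - 8 = 36 - 16 ≡ 20; y = λ·(8 - 20) - 26 ≡ 26. → (20, 26)
3G: (20, 26) + (8, 26). λ = (26 - 26)/(8 - 20) ≡ 0/19 mod 31. 19⁻¹ ≡ 18 (mod 31), so λ ≡ 0.
  x = λ² - 20 - 8 = 0 - 28 ≡ 3; y = λ·(20 - 3) - 26 ≡ 5. → (3, 5)
3G = (3, 5).
Next 3H:
Repeated addition: build up to 3H.
2H: tangent at (10, 3): λ = (3·10² + 27)/(2·3) ≡ 17/6. 6⁻¹ ≡ 26 (mod 31), so λ ≡ 17·26 ≡ 8.
  x = λ² - 10 - 10 = 64 - 20 ≡ 13; y = λ·(10 - 13) - 3 ≡ 4. → (13, 4)
3H: (13, 4) + (10, 3). λ = (3 - 4)/(10 - 13) ≡ 30/28 mod 31. 28⁻¹ ≡ 10 (mod 31), so λ ≡ 21.
  x = λ² - 13 - 10 = 441 - 23 ≡ 15; y = λ·(13 - 15) - 4 ≡ 16. → (15, 16)
3H = (15, 16).
Finally 3G + 3H:
(3, 5) + (15, 16). λ = (16 - 5)/(15 - 3) ≡ 11/12 mod 31. 12⁻¹ ≡ 13 (mod 31), so λ ≡ 19.
  x = λ² - 3 - 15 = 361 - 18 ≡ 2; y = λ·(3 - 2) - 5 ≡ 14. → (2, 14)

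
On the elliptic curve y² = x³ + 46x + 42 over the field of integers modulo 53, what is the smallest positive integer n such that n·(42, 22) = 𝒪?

9

2P: tangent at (42, 22): λ = (3·42² + 46)/(2·22) ≡ 38/44. 44⁻¹ ≡ 47 (mod 53), so λ ≡ 38·47 ≡ 37.
  x = λ² - 42 - 42 = 1369 - 84 ≡ 13; y = λ·(42 - 13) - 22 ≡ 44. → (13, 44)
3P: (13, 44) + (42, 22). λ = (22 - 44)/(42 - 13) ≡ 31/29 mod 53. 29⁻¹ ≡ 11 (mod 53), so λ ≡ 23.
  x = λ² - 13 - 42 = 529 - 55 ≡ 50; y = λ·(13 - 50) - 44 ≡ 6. → (50, 6)
4P: (50, 6) + (42, 22). λ = (22 - 6)/(42 - 50) ≡ 16/45 mod 53. 45⁻¹ ≡ 33 (mod 53) since 45·33 = 1485 ≡ 1, so λ ≡ 51.
  x = λ² - 50 - 42 = 2601 - 92 ≡ 18; y = λ·(50 - 18) - 6 ≡ 36. → (18, 36)
5P: (18, 36) + (42, 22). λ = (22 - 36)/(42 - 18) ≡ 39/24 mod 53. 24⁻¹ ≡ 42 (mod 53), so λ ≡ 48.
  x = λ² - 18 - 42 = 2304 - 60 ≡ 18; y = λ·(18 - 18) - 36 ≡ 17. → (18, 17)
6P: (18, 17) + (42, 22). λ = (22 - 17)/(42 - 18) ≡ 5/24 mod 53. 24⁻¹ ≡ 42 (mod 53), so λ ≡ 51.
  x = λ² - 18 - 42 = 2601 - 60 ≡ 50; y = λ·(18 - 50) - 17 ≡ 47. → (50, 47)
7P: (50, 47) + (42, 22). λ = (22 - 47)/(42 - 50) ≡ 28/45 mod 53. 45⁻¹ ≡ 33 (mod 53) since 45·33 = 1485 ≡ 1, so λ ≡ 23.
  x = λ² - 50 - 42 = 529 - 92 ≡ 13; y = λ·(50 - 13) - 47 ≡ 9. → (13, 9)
8P: (13, 9) + (42, 22). λ = (22 - 9)/(42 - 13) ≡ 13/29 mod 53. 29⁻¹ ≡ 11 (mod 53) since 29·11 = 319 ≡ 1, so λ ≡ 37.
  x = λ² - 13 - 42 = 1369 - 55 ≡ 42; y = λ·(13 - 42) - 9 ≡ 31. → (42, 31)
9P: (42, 31) + (42, 22): same x and y₁ ≡ -y₂, so the sum is 𝒪.
9P = 𝒪, so the order is 9.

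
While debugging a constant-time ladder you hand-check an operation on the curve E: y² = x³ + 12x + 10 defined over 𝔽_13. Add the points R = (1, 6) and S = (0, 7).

(1, 6) + (0, 7). λ = (7 - 6)/(0 - 1) ≡ 1/12 mod 13. 12⁻¹ ≡ 12 (mod 13) since 12·12 = 144 ≡ 1, so λ ≡ 12.
  x = λ² - 1 - 0 = 144 - 1 ≡ 0; y = λ·(1 - 0) - 6 ≡ 6. → (0, 6)

(0, 6)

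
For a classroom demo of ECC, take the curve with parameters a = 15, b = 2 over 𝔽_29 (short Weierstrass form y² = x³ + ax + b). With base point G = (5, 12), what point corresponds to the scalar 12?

(24, 18)

Double-and-add on 12 = (1100)₂. Start with G = (5, 12) for the leading 1-bit.
double: tangent at (5, 12): λ = (3·5² + 15)/(2·12) ≡ 3/24. 24⁻¹ ≡ 23 (mod 29) since 24·23 = 552 ≡ 1, so λ ≡ 3·23 ≡ 11.
  x = λ² - 5 - 5 = 121 - 10 ≡ 24; y = λ·(5 - 24) - 12 ≡ 11. → (24, 11)
add G: (24, 11) + (5, 12). λ = (12 - 11)/(5 - 24) ≡ 1/10 mod 29. 10⁻¹ ≡ 3 (mod 29), so λ ≡ 3.
  x = λ² - 24 - 5 = 9 - 29 ≡ 9; y = λ·(24 - 9) - 11 ≡ 5. → (9, 5)
double: tangent at (9, 5): λ = (3·9² + 15)/(2·5) ≡ 26/10. 10⁻¹ ≡ 3 (mod 29), so λ ≡ 26·3 ≡ 20.
  x = λ² - 9 - 9 = 400 - 18 ≡ 5; y = λ·(9 - 5) - 5 ≡ 17. → (5, 17)
double: tangent at (5, 17): λ = (3·5² + 15)/(2·17) ≡ 3/5. 5⁻¹ ≡ 6 (mod 29), so λ ≡ 3·6 ≡ 18.
  x = λ² - 5 - 5 = 324 - 10 ≡ 24; y = λ·(5 - 24) - 17 ≡ 18. → (24, 18)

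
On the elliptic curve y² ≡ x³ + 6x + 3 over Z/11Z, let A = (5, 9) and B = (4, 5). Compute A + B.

(5, 9) + (4, 5). λ = (5 - 9)/(4 - 5) ≡ 7/10 mod 11. 10⁻¹ ≡ 10 (mod 11) since 10·10 = 100 ≡ 1, so λ ≡ 4.
  x = λ² - 5 - 4 = 16 - 9 ≡ 7; y = λ·(5 - 7) - 9 ≡ 5. → (7, 5)

(7, 5)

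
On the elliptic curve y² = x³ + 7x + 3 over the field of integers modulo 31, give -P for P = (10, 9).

-(10, 9) = (10, -9 mod 31) = (10, 22).

(10, 22)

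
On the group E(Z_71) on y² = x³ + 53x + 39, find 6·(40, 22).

(40, 49)

Write G = (40, 22).
Repeated addition: build up to 6G.
2G: tangent at (40, 22): λ = (3·40² + 53)/(2·22) ≡ 25/44. 44⁻¹ ≡ 21 (mod 71), so λ ≡ 25·21 ≡ 28.
  x = λ² - 40 - 40 = 784 - 80 ≡ 65; y = λ·(40 - 65) - 22 ≡ 59. → (65, 59)
3G: (65, 59) + (40, 22). λ = (22 - 59)/(40 - 65) ≡ 34/46 mod 71. 46⁻¹ ≡ 17 (mod 71) since 46·17 = 782 ≡ 1, so λ ≡ 10.
  x = λ² - 65 - 40 = 100 - 105 ≡ 66; y = λ·(65 - 66) - 59 ≡ 2. → (66, 2)
4G: (66, 2) + (40, 22). λ = (22 - 2)/(40 - 66) ≡ 20/45 mod 71. 45⁻¹ ≡ 30 (mod 71), so λ ≡ 32.
  x = λ² - 66 - 40 = 1024 - 106 ≡ 66; y = λ·(66 - 66) - 2 ≡ 69. → (66, 69)
5G: (66, 69) + (40, 22). λ = (22 - 69)/(40 - 66) ≡ 24/45 mod 71. 45⁻¹ ≡ 30 (mod 71) since 45·30 = 1350 ≡ 1, so λ ≡ 10.
  x = λ² - 66 - 40 = 100 - 106 ≡ 65; y = λ·(66 - 65) - 69 ≡ 12. → (65, 12)
6G: (65, 12) + (40, 22). λ = (22 - 12)/(40 - 65) ≡ 10/46 mod 71. 46⁻¹ ≡ 17 (mod 71), so λ ≡ 28.
  x = λ² - 65 - 40 = 784 - 105 ≡ 40; y = λ·(65 - 40) - 12 ≡ 49. → (40, 49)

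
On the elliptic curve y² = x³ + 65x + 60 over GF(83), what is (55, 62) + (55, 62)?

(41, 73)

tangent at (55, 62): λ = (3·55² + 65)/(2·62) ≡ 10/41. 41⁻¹ ≡ 81 (mod 83), so λ ≡ 10·81 ≡ 63.
  x = λ² - 55 - 55 = 3969 - 110 ≡ 41; y = λ·(55 - 41) - 62 ≡ 73. → (41, 73)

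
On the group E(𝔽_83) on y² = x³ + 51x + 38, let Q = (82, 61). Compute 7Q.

(81, 54)

Double-and-add on 7 = (111)₂. Start with Q = (82, 61) for the leading 1-bit.
double: tangent at (82, 61): λ = (3·82² + 51)/(2·61) ≡ 54/39. 39⁻¹ ≡ 66 (mod 83) since 39·66 = 2574 ≡ 1, so λ ≡ 54·66 ≡ 78.
  x = λ² - 82 - 82 = 6084 - 164 ≡ 27; y = λ·(82 - 27) - 61 ≡ 79. → (27, 79)
add Q: (27, 79) + (82, 61). λ = (61 - 79)/(82 - 27) ≡ 65/55 mod 83. 55⁻¹ ≡ 80 (mod 83), so λ ≡ 54.
  x = λ² - 27 - 82 = 2916 - 109 ≡ 68; y = λ·(27 - 68) - 79 ≡ 31. → (68, 31)
double: tangent at (68, 31): λ = (3·68² + 51)/(2·31) ≡ 62/62. 62⁻¹ ≡ 79 (mod 83) since 62·79 = 4898 ≡ 1, so λ ≡ 62·79 ≡ 1.
  x = λ² - 68 - 68 = 1 - 136 ≡ 31; y = λ·(68 - 31) - 31 ≡ 6. → (31, 6)
add Q: (31, 6) + (82, 61). λ = (61 - 6)/(82 - 31) ≡ 55/51 mod 83. 51⁻¹ ≡ 70 (mod 83) since 51·70 = 3570 ≡ 1, so λ ≡ 32.
  x = λ² - 31 - 82 = 1024 - 113 ≡ 81; y = λ·(31 - 81) - 6 ≡ 54. → (81, 54)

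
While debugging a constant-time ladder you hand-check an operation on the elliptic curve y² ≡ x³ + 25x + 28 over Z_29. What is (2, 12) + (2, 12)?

(9, 5)

tangent at (2, 12): λ = (3·2² + 25)/(2·12) ≡ 8/24. 24⁻¹ ≡ 23 (mod 29), so λ ≡ 8·23 ≡ 10.
  x = λ² - 2 - 2 = 100 - 4 ≡ 9; y = λ·(2 - 9) - 12 ≡ 5. → (9, 5)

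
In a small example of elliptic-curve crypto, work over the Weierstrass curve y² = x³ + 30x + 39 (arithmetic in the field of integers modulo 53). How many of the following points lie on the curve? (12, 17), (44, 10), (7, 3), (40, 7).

3

(12, 17): 17² ≡ 24, rhs ≡ 7 → off.
(44, 10): 10² ≡ 47, rhs ≡ 47 → on.
(7, 3): 3² ≡ 9, rhs ≡ 9 → on.
(40, 7): 7² ≡ 49, rhs ≡ 49 → on.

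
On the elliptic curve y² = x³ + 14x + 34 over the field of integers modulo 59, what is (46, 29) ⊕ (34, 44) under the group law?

(46, 29) + (34, 44). λ = (44 - 29)/(34 - 46) ≡ 15/47 mod 59. 47⁻¹ ≡ 54 (mod 59), so λ ≡ 43.
  x = λ² - 46 - 34 = 1849 - 80 ≡ 58; y = λ·(46 - 58) - 29 ≡ 45. → (58, 45)

(58, 45)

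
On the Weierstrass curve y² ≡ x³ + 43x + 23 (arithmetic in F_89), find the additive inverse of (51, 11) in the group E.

(51, 78)

-(51, 11) = (51, -11 mod 89) = (51, 78).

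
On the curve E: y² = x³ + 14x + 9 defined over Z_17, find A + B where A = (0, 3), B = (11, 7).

(14, 12)

(0, 3) + (11, 7). λ = (7 - 3)/(11 - 0) ≡ 4/11 mod 17. 11⁻¹ ≡ 14 (mod 17), so λ ≡ 5.
  x = λ² - 0 - 11 = 25 - 11 ≡ 14; y = λ·(0 - 14) - 3 ≡ 12. → (14, 12)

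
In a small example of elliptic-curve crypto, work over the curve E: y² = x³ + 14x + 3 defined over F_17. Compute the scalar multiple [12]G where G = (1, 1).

Double-and-add on 12 = (1100)₂. Start with G = (1, 1) for the leading 1-bit.
double: tangent at (1, 1): λ = (3·1² + 14)/(2·1) ≡ 0/2. 2⁻¹ ≡ 9 (mod 17), so λ ≡ 0·9 ≡ 0.
  x = λ² - 1 - 1 = 0 - 2 ≡ 15; y = λ·(1 - 15) - 1 ≡ 16. → (15, 16)
add G: (15, 16) + (1, 1). λ = (1 - 16)/(1 - 15) ≡ 2/3 mod 17. 3⁻¹ ≡ 6 (mod 17) since 3·6 = 18 ≡ 1, so λ ≡ 12.
  x = λ² - 15 - 1 = 144 - 16 ≡ 9; y = λ·(15 - 9) - 16 ≡ 5. → (9, 5)
double: tangent at (9, 5): λ = (3·9² + 14)/(2·5) ≡ 2/10. 10⁻¹ ≡ 12 (mod 17), so λ ≡ 2·12 ≡ 7.
  x = λ² - 9 - 9 = 49 - 18 ≡ 14; y = λ·(9 - 14) - 5 ≡ 11. → (14, 11)
double: tangent at (14, 11): λ = (3·14² + 14)/(2·11) ≡ 7/5. 5⁻¹ ≡ 7 (mod 17) since 5·7 = 35 ≡ 1, so λ ≡ 7·7 ≡ 15.
  x = λ² - 14 - 14 = 225 - 28 ≡ 10; y = λ·(14 - 10) - 11 ≡ 15. → (10, 15)

(10, 15)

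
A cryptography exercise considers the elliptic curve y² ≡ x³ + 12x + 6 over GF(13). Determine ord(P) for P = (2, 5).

7

2P: tangent at (2, 5): λ = (3·2² + 12)/(2·5) ≡ 11/10. 10⁻¹ ≡ 4 (mod 13), so λ ≡ 11·4 ≡ 5.
  x = λ² - 2 - 2 = 25 - 4 ≡ 8; y = λ·(2 - 8) - 5 ≡ 4. → (8, 4)
3P: (8, 4) + (2, 5). λ = (5 - 4)/(2 - 8) ≡ 1/7 mod 13. 7⁻¹ ≡ 2 (mod 13), so λ ≡ 2.
  x = λ² - 8 - 2 = 4 - 10 ≡ 7; y = λ·(8 - 7) - 4 ≡ 11. → (7, 11)
4P: (7, 11) + (2, 5). λ = (5 - 11)/(2 - 7) ≡ 7/8 mod 13. 8⁻¹ ≡ 5 (mod 13), so λ ≡ 9.
  x = λ² - 7 - 2 = 81 - 9 ≡ 7; y = λ·(7 - 7) - 11 ≡ 2. → (7, 2)
5P: (7, 2) + (2, 5). λ = (5 - 2)/(2 - 7) ≡ 3/8 mod 13. 8⁻¹ ≡ 5 (mod 13), so λ ≡ 2.
  x = λ² - 7 - 2 = 4 - 9 ≡ 8; y = λ·(7 - 8) - 2 ≡ 9. → (8, 9)
6P: (8, 9) + (2, 5). λ = (5 - 9)/(2 - 8) ≡ 9/7 mod 13. 7⁻¹ ≡ 2 (mod 13), so λ ≡ 5.
  x = λ² - 8 - 2 = 25 - 10 ≡ 2; y = λ·(8 - 2) - 9 ≡ 8. → (2, 8)
7P: (2, 8) + (2, 5): same x and y₁ ≡ -y₂, so the sum is 𝒪.
7P = 𝒪, so the order is 7.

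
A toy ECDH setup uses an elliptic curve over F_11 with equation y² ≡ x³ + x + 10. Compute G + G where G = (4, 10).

tangent at (4, 10): λ = (3·4² + 1)/(2·10) ≡ 5/9. 9⁻¹ ≡ 5 (mod 11), so λ ≡ 5·5 ≡ 3.
  x = λ² - 4 - 4 = 9 - 8 ≡ 1; y = λ·(4 - 1) - 10 ≡ 10. → (1, 10)

(1, 10)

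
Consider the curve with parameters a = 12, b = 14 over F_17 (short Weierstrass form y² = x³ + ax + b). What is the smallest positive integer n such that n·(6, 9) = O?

3

2P: tangent at (6, 9): λ = (3·6² + 12)/(2·9) ≡ 1/1. 1⁻¹ ≡ 1 (mod 17) since 1·1 = 1 ≡ 1, so λ ≡ 1·1 ≡ 1.
  x = λ² - 6 - 6 = 1 - 12 ≡ 6; y = λ·(6 - 6) - 9 ≡ 8. → (6, 8)
3P: (6, 8) + (6, 9): same x and y₁ ≡ -y₂, so the sum is O.
3P = O, so the order is 3.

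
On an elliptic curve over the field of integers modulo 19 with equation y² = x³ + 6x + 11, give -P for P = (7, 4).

-(7, 4) = (7, -4 mod 19) = (7, 15).

(7, 15)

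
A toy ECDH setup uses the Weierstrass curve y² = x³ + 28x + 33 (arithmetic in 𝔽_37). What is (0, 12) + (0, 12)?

(25, 2)

tangent at (0, 12): λ = (3·0² + 28)/(2·12) ≡ 28/24. 24⁻¹ ≡ 17 (mod 37) since 24·17 = 408 ≡ 1, so λ ≡ 28·17 ≡ 32.
  x = λ² - 0 - 0 = 1024 - 0 ≡ 25; y = λ·(0 - 25) - 12 ≡ 2. → (25, 2)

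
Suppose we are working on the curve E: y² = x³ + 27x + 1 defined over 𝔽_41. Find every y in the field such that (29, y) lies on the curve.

x³ + 27x + 1 = 25173 ≡ 40 (mod 41).
Square roots of 40 mod 41: 9 and 32 (since 9² = 81 ≡ 40).

9, 32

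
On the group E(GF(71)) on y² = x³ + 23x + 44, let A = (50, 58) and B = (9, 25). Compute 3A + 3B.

(32, 6)

First 3A:
Repeated addition: build up to 3A.
2A: tangent at (50, 58): λ = (3·50² + 23)/(2·58) ≡ 68/45. 45⁻¹ ≡ 30 (mod 71), so λ ≡ 68·30 ≡ 52.
  x = λ² - 50 - 50 = 2704 - 100 ≡ 48; y = λ·(50 - 48) - 58 ≡ 46. → (48, 46)
3A: (48, 46) + (50, 58). λ = (58 - 46)/(50 - 48) ≡ 12/2 mod 71. 2⁻¹ ≡ 36 (mod 71) since 2·36 = 72 ≡ 1, so λ ≡ 6.
  x = λ² - 48 - 50 = 36 - 98 ≡ 9; y = λ·(48 - 9) - 46 ≡ 46. → (9, 46)
3A = (9, 46).
Next 3B:
Repeated addition: build up to 3B.
2B: tangent at (9, 25): λ = (3·9² + 23)/(2·25) ≡ 53/50. 50⁻¹ ≡ 27 (mod 71), so λ ≡ 53·27 ≡ 11.
  x = λ² - 9 - 9 = 121 - 18 ≡ 32; y = λ·(9 - 32) - 25 ≡ 6. → (32, 6)
3B: (32, 6) + (9, 25). λ = (25 - 6)/(9 - 32) ≡ 19/48 mod 71. 48⁻¹ ≡ 37 (mod 71), so λ ≡ 64.
  x = λ² - 32 - 9 = 4096 - 41 ≡ 8; y = λ·(32 - 8) - 6 ≡ 39. → (8, 39)
3B = (8, 39).
Finally 3A + 3B:
(9, 46) + (8, 39). λ = (39 - 46)/(8 - 9) ≡ 64/70 mod 71. 70⁻¹ ≡ 70 (mod 71), so λ ≡ 7.
  x = λ² - 9 - 8 = 49 - 17 ≡ 32; y = λ·(9 - 32) - 46 ≡ 6. → (32, 6)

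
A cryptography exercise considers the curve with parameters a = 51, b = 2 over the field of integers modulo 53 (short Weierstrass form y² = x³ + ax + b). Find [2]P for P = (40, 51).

(22, 35)

tangent at (40, 51): λ = (3·40² + 51)/(2·51) ≡ 28/49. 49⁻¹ ≡ 13 (mod 53), so λ ≡ 28·13 ≡ 46.
  x = λ² - 40 - 40 = 2116 - 80 ≡ 22; y = λ·(40 - 22) - 51 ≡ 35. → (22, 35)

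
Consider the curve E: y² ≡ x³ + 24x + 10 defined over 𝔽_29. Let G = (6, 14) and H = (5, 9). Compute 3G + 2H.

First 3G:
Repeated addition: build up to 3G.
2G: tangent at (6, 14): λ = (3·6² + 24)/(2·14) ≡ 16/28. 28⁻¹ ≡ 28 (mod 29), so λ ≡ 16·28 ≡ 13.
  x = λ² - 6 - 6 = 169 - 12 ≡ 12; y = λ·(6 - 12) - 14 ≡ 24. → (12, 24)
3G: (12, 24) + (6, 14). λ = (14 - 24)/(6 - 12) ≡ 19/23 mod 29. 23⁻¹ ≡ 24 (mod 29) since 23·24 = 552 ≡ 1, so λ ≡ 21.
  x = λ² - 12 - 6 = 441 - 18 ≡ 17; y = λ·(12 - 17) - 24 ≡ 16. → (17, 16)
3G = (17, 16).
Next 2H:
Repeated addition: build up to 2H.
2H: tangent at (5, 9): λ = (3·5² + 24)/(2·9) ≡ 12/18. 18⁻¹ ≡ 21 (mod 29) since 18·21 = 378 ≡ 1, so λ ≡ 12·21 ≡ 20.
  x = λ² - 5 - 5 = 400 - 10 ≡ 13; y = λ·(5 - 13) - 9 ≡ 5. → (13, 5)
2H = (13, 5).
Finally 3G + 2H:
(17, 16) + (13, 5). λ = (5 - 16)/(13 - 17) ≡ 18/25 mod 29. 25⁻¹ ≡ 7 (mod 29) since 25·7 = 175 ≡ 1, so λ ≡ 10.
  x = λ² - 17 - 13 = 100 - 30 ≡ 12; y = λ·(17 - 12) - 16 ≡ 5. → (12, 5)

(12, 5)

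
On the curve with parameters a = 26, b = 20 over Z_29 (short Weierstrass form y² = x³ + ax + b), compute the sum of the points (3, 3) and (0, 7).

(2, 15)

(3, 3) + (0, 7). λ = (7 - 3)/(0 - 3) ≡ 4/26 mod 29. 26⁻¹ ≡ 19 (mod 29), so λ ≡ 18.
  x = λ² - 3 - 0 = 324 - 3 ≡ 2; y = λ·(3 - 2) - 3 ≡ 15. → (2, 15)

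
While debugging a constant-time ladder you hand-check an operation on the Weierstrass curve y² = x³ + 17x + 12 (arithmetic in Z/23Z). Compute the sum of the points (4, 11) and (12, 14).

(19, 15)

(4, 11) + (12, 14). λ = (14 - 11)/(12 - 4) ≡ 3/8 mod 23. 8⁻¹ ≡ 3 (mod 23), so λ ≡ 9.
  x = λ² - 4 - 12 = 81 - 16 ≡ 19; y = λ·(4 - 19) - 11 ≡ 15. → (19, 15)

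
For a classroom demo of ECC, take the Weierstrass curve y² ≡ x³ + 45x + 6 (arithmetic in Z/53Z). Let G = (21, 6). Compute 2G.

(22, 39)

tangent at (21, 6): λ = (3·21² + 45)/(2·6) ≡ 43/12. 12⁻¹ ≡ 31 (mod 53), so λ ≡ 43·31 ≡ 8.
  x = λ² - 21 - 21 = 64 - 42 ≡ 22; y = λ·(21 - 22) - 6 ≡ 39. → (22, 39)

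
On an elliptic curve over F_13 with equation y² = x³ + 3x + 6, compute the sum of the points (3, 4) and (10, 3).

(3, 4) + (10, 3). λ = (3 - 4)/(10 - 3) ≡ 12/7 mod 13. 7⁻¹ ≡ 2 (mod 13), so λ ≡ 11.
  x = λ² - 3 - 10 = 121 - 13 ≡ 4; y = λ·(3 - 4) - 4 ≡ 11. → (4, 11)

(4, 11)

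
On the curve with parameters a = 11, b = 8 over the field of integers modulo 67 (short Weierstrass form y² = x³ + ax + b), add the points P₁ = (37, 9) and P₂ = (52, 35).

(37, 9) + (52, 35). λ = (35 - 9)/(52 - 37) ≡ 26/15 mod 67. 15⁻¹ ≡ 9 (mod 67), so λ ≡ 33.
  x = λ² - 37 - 52 = 1089 - 89 ≡ 62; y = λ·(37 - 62) - 9 ≡ 37. → (62, 37)

(62, 37)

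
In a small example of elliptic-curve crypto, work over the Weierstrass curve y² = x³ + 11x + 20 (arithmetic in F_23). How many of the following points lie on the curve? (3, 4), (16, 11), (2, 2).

1

(3, 4): 4² ≡ 16, rhs ≡ 11 → off.
(16, 11): 11² ≡ 6, rhs ≡ 14 → off.
(2, 2): 2² ≡ 4, rhs ≡ 4 → on.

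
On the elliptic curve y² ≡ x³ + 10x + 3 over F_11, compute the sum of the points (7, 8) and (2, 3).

(7, 8) + (2, 3). λ = (3 - 8)/(2 - 7) ≡ 6/6 mod 11. 6⁻¹ ≡ 2 (mod 11), so λ ≡ 1.
  x = λ² - 7 - 2 = 1 - 9 ≡ 3; y = λ·(7 - 3) - 8 ≡ 7. → (3, 7)

(3, 7)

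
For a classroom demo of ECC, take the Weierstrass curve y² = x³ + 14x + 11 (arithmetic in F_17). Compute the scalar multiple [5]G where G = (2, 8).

Repeated addition: build up to 5G.
2G: tangent at (2, 8): λ = (3·2² + 14)/(2·8) ≡ 9/16. 16⁻¹ ≡ 16 (mod 17) since 16·16 = 256 ≡ 1, so λ ≡ 9·16 ≡ 8.
  x = λ² - 2 - 2 = 64 - 4 ≡ 9; y = λ·(2 - 9) - 8 ≡ 4. → (9, 4)
3G: (9, 4) + (2, 8). λ = (8 - 4)/(2 - 9) ≡ 4/10 mod 17. 10⁻¹ ≡ 12 (mod 17) since 10·12 = 120 ≡ 1, so λ ≡ 14.
  x = λ² - 9 - 2 = 196 - 11 ≡ 15; y = λ·(9 - 15) - 4 ≡ 14. → (15, 14)
4G: (15, 14) + (2, 8). λ = (8 - 14)/(2 - 15) ≡ 11/4 mod 17. 4⁻¹ ≡ 13 (mod 17) since 4·13 = 52 ≡ 1, so λ ≡ 7.
  x = λ² - 15 - 2 = 49 - 17 ≡ 15; y = λ·(15 - 15) - 14 ≡ 3. → (15, 3)
5G: (15, 3) + (2, 8). λ = (8 - 3)/(2 - 15) ≡ 5/4 mod 17. 4⁻¹ ≡ 13 (mod 17) since 4·13 = 52 ≡ 1, so λ ≡ 14.
  x = λ² - 15 - 2 = 196 - 17 ≡ 9; y = λ·(15 - 9) - 3 ≡ 13. → (9, 13)

(9, 13)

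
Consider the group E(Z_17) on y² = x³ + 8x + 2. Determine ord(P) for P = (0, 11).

2P: tangent at (0, 11): λ = (3·0² + 8)/(2·11) ≡ 8/5. 5⁻¹ ≡ 7 (mod 17), so λ ≡ 8·7 ≡ 5.
  x = λ² - 0 - 0 = 25 - 0 ≡ 8; y = λ·(0 - 8) - 11 ≡ 0. → (8, 0)
3P: (8, 0) + (0, 11). λ = (11 - 0)/(0 - 8) ≡ 11/9 mod 17. 9⁻¹ ≡ 2 (mod 17), so λ ≡ 5.
  x = λ² - 8 - 0 = 25 - 8 ≡ 0; y = λ·(8 - 0) - 0 ≡ 6. → (0, 6)
4P: (0, 6) + (0, 11): same x and y₁ ≡ -y₂, so the sum is 𝒪.
4P = 𝒪, so the order is 4.

4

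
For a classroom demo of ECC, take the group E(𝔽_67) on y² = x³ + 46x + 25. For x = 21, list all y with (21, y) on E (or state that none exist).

1, 66

x³ + 46x + 25 = 10252 ≡ 1 (mod 67).
Square roots of 1 mod 67: 1 and 66 (since 1² = 1 ≡ 1).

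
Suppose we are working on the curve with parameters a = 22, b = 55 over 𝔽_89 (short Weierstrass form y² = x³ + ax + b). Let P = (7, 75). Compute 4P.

(30, 83)

Repeated addition: build up to 4P.
2P: tangent at (7, 75): λ = (3·7² + 22)/(2·75) ≡ 80/61. 61⁻¹ ≡ 54 (mod 89) since 61·54 = 3294 ≡ 1, so λ ≡ 80·54 ≡ 48.
  x = λ² - 7 - 7 = 2304 - 14 ≡ 65; y = λ·(7 - 65) - 75 ≡ 78. → (65, 78)
3P: (65, 78) + (7, 75). λ = (75 - 78)/(7 - 65) ≡ 86/31 mod 89. 31⁻¹ ≡ 23 (mod 89), so λ ≡ 20.
  x = λ² - 65 - 7 = 400 - 72 ≡ 61; y = λ·(65 - 61) - 78 ≡ 2. → (61, 2)
4P: (61, 2) + (7, 75). λ = (75 - 2)/(7 - 61) ≡ 73/35 mod 89. 35⁻¹ ≡ 28 (mod 89) since 35·28 = 980 ≡ 1, so λ ≡ 86.
  x = λ² - 61 - 7 = 7396 - 68 ≡ 30; y = λ·(61 - 30) - 2 ≡ 83. → (30, 83)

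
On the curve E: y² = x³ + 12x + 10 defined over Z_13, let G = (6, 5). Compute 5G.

Repeated addition: build up to 5G.
2G: tangent at (6, 5): λ = (3·6² + 12)/(2·5) ≡ 3/10. 10⁻¹ ≡ 4 (mod 13), so λ ≡ 3·4 ≡ 12.
  x = λ² - 6 - 6 = 144 - 12 ≡ 2; y = λ·(6 - 2) - 5 ≡ 4. → (2, 4)
3G: (2, 4) + (6, 5). λ = (5 - 4)/(6 - 2) ≡ 1/4 mod 13. 4⁻¹ ≡ 10 (mod 13), so λ ≡ 10.
  x = λ² - 2 - 6 = 100 - 8 ≡ 1; y = λ·(2 - 1) - 4 ≡ 6. → (1, 6)
4G: (1, 6) + (6, 5). λ = (5 - 6)/(6 - 1) ≡ 12/5 mod 13. 5⁻¹ ≡ 8 (mod 13) since 5·8 = 40 ≡ 1, so λ ≡ 5.
  x = λ² - 1 - 6 = 25 - 7 ≡ 5; y = λ·(1 - 5) - 6 ≡ 0. → (5, 0)
5G: (5, 0) + (6, 5). λ = (5 - 0)/(6 - 5) ≡ 5/1 mod 13. 1⁻¹ ≡ 1 (mod 13) since 1·1 = 1 ≡ 1, so λ ≡ 5.
  x = λ² - 5 - 6 = 25 - 11 ≡ 1; y = λ·(5 - 1) - 0 ≡ 7. → (1, 7)

(1, 7)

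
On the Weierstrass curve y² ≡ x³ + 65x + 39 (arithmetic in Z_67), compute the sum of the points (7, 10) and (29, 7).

(45, 50)

(7, 10) + (29, 7). λ = (7 - 10)/(29 - 7) ≡ 64/22 mod 67. 22⁻¹ ≡ 64 (mod 67) since 22·64 = 1408 ≡ 1, so λ ≡ 9.
  x = λ² - 7 - 29 = 81 - 36 ≡ 45; y = λ·(7 - 45) - 10 ≡ 50. → (45, 50)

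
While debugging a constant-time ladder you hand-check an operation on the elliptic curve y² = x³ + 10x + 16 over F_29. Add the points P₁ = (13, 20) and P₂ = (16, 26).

(4, 27)

(13, 20) + (16, 26). λ = (26 - 20)/(16 - 13) ≡ 6/3 mod 29. 3⁻¹ ≡ 10 (mod 29) since 3·10 = 30 ≡ 1, so λ ≡ 2.
  x = λ² - 13 - 16 = 4 - 29 ≡ 4; y = λ·(13 - 4) - 20 ≡ 27. → (4, 27)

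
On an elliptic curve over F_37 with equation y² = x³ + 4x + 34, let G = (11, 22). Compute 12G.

(4, 22)

Repeated addition: build up to 12G.
2G: tangent at (11, 22): λ = (3·11² + 4)/(2·22) ≡ 34/7. 7⁻¹ ≡ 16 (mod 37), so λ ≡ 34·16 ≡ 26.
  x = λ² - 11 - 11 = 676 - 22 ≡ 25; y = λ·(11 - 25) - 22 ≡ 21. → (25, 21)
3G: (25, 21) + (11, 22). λ = (22 - 21)/(11 - 25) ≡ 1/23 mod 37. 23⁻¹ ≡ 29 (mod 37), so λ ≡ 29.
  x = λ² - 25 - 11 = 841 - 36 ≡ 28; y = λ·(25 - 28) - 21 ≡ 3. → (28, 3)
4G: (28, 3) + (11, 22). λ = (22 - 3)/(11 - 28) ≡ 19/20 mod 37. 20⁻¹ ≡ 13 (mod 37), so λ ≡ 25.
  x = λ² - 28 - 11 = 625 - 39 ≡ 31; y = λ·(28 - 31) - 3 ≡ 33. → (31, 33)
5G: (31, 33) + (11, 22). λ = (22 - 33)/(11 - 31) ≡ 26/17 mod 37. 17⁻¹ ≡ 24 (mod 37) since 17·24 = 408 ≡ 1, so λ ≡ 32.
  x = λ² - 31 - 11 = 1024 - 42 ≡ 20; y = λ·(31 - 20) - 33 ≡ 23. → (20, 23)
6G: (20, 23) + (11, 22). λ = (22 - 23)/(11 - 20) ≡ 36/28 mod 37. 28⁻¹ ≡ 4 (mod 37) since 28·4 = 112 ≡ 1, so λ ≡ 33.
  x = λ² - 20 - 11 = 1089 - 31 ≡ 22; y = λ·(20 - 22) - 23 ≡ 22. → (22, 22)
7G: (22, 22) + (11, 22). λ = (22 - 22)/(11 - 22) ≡ 0/26 mod 37. 26⁻¹ ≡ 10 (mod 37), so λ ≡ 0.
  x = λ² - 22 - 11 = 0 - 33 ≡ 4; y = λ·(22 - 4) - 22 ≡ 15. → (4, 15)
8G: (4, 15) + (11, 22). λ = (22 - 15)/(11 - 4) ≡ 7/7 mod 37. 7⁻¹ ≡ 16 (mod 37) since 7·16 = 112 ≡ 1, so λ ≡ 1.
  x = λ² - 4 - 11 = 1 - 15 ≡ 23; y = λ·(4 - 23) - 15 ≡ 3. → (23, 3)
9G: (23, 3) + (11, 22). λ = (22 - 3)/(11 - 23) ≡ 19/25 mod 37. 25⁻¹ ≡ 3 (mod 37), so λ ≡ 20.
  x = λ² - 23 - 11 = 400 - 34 ≡ 33; y = λ·(23 - 33) - 3 ≡ 19. → (33, 19)
10G: (33, 19) + (11, 22). λ = (22 - 19)/(11 - 33) ≡ 3/15 mod 37. 15⁻¹ ≡ 5 (mod 37) since 15·5 = 75 ≡ 1, so λ ≡ 15.
  x = λ² - 33 - 11 = 225 - 44 ≡ 33; y = λ·(33 - 33) - 19 ≡ 18. → (33, 18)
11G: (33, 18) + (11, 22). λ = (22 - 18)/(11 - 33) ≡ 4/15 mod 37. 15⁻¹ ≡ 5 (mod 37) since 15·5 = 75 ≡ 1, so λ ≡ 20.
  x = λ² - 33 - 11 = 400 - 44 ≡ 23; y = λ·(33 - 23) - 18 ≡ 34. → (23, 34)
12G: (23, 34) + (11, 22). λ = (22 - 34)/(11 - 23) ≡ 25/25 mod 37. 25⁻¹ ≡ 3 (mod 37), so λ ≡ 1.
  x = λ² - 23 - 11 = 1 - 34 ≡ 4; y = λ·(23 - 4) - 34 ≡ 22. → (4, 22)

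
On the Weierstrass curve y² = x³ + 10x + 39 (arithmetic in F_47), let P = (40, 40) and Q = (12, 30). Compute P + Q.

(40, 40) + (12, 30). λ = (30 - 40)/(12 - 40) ≡ 37/19 mod 47. 19⁻¹ ≡ 5 (mod 47) since 19·5 = 95 ≡ 1, so λ ≡ 44.
  x = λ² - 40 - 12 = 1936 - 52 ≡ 4; y = λ·(40 - 4) - 40 ≡ 40. → (4, 40)

(4, 40)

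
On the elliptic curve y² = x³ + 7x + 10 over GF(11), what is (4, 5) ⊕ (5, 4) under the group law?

(4, 5) + (5, 4). λ = (4 - 5)/(5 - 4) ≡ 10/1 mod 11. 1⁻¹ ≡ 1 (mod 11), so λ ≡ 10.
  x = λ² - 4 - 5 = 100 - 9 ≡ 3; y = λ·(4 - 3) - 5 ≡ 5. → (3, 5)

(3, 5)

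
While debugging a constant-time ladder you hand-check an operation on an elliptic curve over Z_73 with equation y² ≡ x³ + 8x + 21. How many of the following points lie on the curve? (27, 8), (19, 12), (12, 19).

(27, 8): 8² ≡ 64, rhs ≡ 64 → on.
(19, 12): 12² ≡ 71, rhs ≡ 24 → off.
(12, 19): 19² ≡ 69, rhs ≡ 20 → off.

1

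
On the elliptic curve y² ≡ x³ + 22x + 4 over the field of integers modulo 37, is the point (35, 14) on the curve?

y² = 14² ≡ 11; x³ + 22x + 4 = 43649 ≡ 26 (mod 37). 11 ≠ 26.

no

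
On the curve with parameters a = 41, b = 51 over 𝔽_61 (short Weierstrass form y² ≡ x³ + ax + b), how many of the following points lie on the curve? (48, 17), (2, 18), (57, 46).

(48, 17): 17² ≡ 45, rhs ≡ 5 → off.
(2, 18): 18² ≡ 19, rhs ≡ 19 → on.
(57, 46): 46² ≡ 42, rhs ≡ 6 → off.

1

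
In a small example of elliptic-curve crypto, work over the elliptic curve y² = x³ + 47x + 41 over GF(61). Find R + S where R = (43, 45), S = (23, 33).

(43, 45) + (23, 33). λ = (33 - 45)/(23 - 43) ≡ 49/41 mod 61. 41⁻¹ ≡ 3 (mod 61) since 41·3 = 123 ≡ 1, so λ ≡ 25.
  x = λ² - 43 - 23 = 625 - 66 ≡ 10; y = λ·(43 - 10) - 45 ≡ 48. → (10, 48)

(10, 48)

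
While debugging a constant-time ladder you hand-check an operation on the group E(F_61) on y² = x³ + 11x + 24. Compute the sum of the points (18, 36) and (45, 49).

(23, 0)

(18, 36) + (45, 49). λ = (49 - 36)/(45 - 18) ≡ 13/27 mod 61. 27⁻¹ ≡ 52 (mod 61), so λ ≡ 5.
  x = λ² - 18 - 45 = 25 - 63 ≡ 23; y = λ·(18 - 23) - 36 ≡ 0. → (23, 0)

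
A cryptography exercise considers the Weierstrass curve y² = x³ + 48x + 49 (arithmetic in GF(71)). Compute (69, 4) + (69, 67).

The two points share x = 69 and their y-coordinates satisfy 4 + 67 ≡ 0 (mod 71), so they are inverses. Their sum is the point at infinity.

O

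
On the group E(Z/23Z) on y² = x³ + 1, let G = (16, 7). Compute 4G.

Repeated addition: build up to 4G.
2G: tangent at (16, 7): λ = (3·16² + 0)/(2·7) ≡ 9/14. 14⁻¹ ≡ 5 (mod 23), so λ ≡ 9·5 ≡ 22.
  x = λ² - 16 - 16 = 484 - 32 ≡ 15; y = λ·(16 - 15) - 7 ≡ 15. → (15, 15)
3G: (15, 15) + (16, 7). λ = (7 - 15)/(16 - 15) ≡ 15/1 mod 23. 1⁻¹ ≡ 1 (mod 23), so λ ≡ 15.
  x = λ² - 15 - 16 = 225 - 31 ≡ 10; y = λ·(15 - 10) - 15 ≡ 14. → (10, 14)
4G: (10, 14) + (16, 7). λ = (7 - 14)/(16 - 10) ≡ 16/6 mod 23. 6⁻¹ ≡ 4 (mod 23), so λ ≡ 18.
  x = λ² - 10 - 16 = 324 - 26 ≡ 22; y = λ·(10 - 22) - 14 ≡ 0. → (22, 0)

(22, 0)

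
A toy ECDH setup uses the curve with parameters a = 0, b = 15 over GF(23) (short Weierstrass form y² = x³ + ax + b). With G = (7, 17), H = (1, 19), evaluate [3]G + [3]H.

(11, 9)

First 3G:
Repeated addition: build up to 3G.
2G: tangent at (7, 17): λ = (3·7² + 0)/(2·17) ≡ 9/11. 11⁻¹ ≡ 21 (mod 23), so λ ≡ 9·21 ≡ 5.
  x = λ² - 7 - 7 = 25 - 14 ≡ 11; y = λ·(7 - 11) - 17 ≡ 9. → (11, 9)
3G: (11, 9) + (7, 17). λ = (17 - 9)/(7 - 11) ≡ 8/19 mod 23. 19⁻¹ ≡ 17 (mod 23), so λ ≡ 21.
  x = λ² - 11 - 7 = 441 - 18 ≡ 9; y = λ·(11 - 9) - 9 ≡ 10. → (9, 10)
3G = (9, 10).
Next 3H:
Repeated addition: build up to 3H.
2H: tangent at (1, 19): λ = (3·1² + 0)/(2·19) ≡ 3/15. 15⁻¹ ≡ 20 (mod 23), so λ ≡ 3·20 ≡ 14.
  x = λ² - 1 - 1 = 196 - 2 ≡ 10; y = λ·(1 - 10) - 19 ≡ 16. → (10, 16)
3H: (10, 16) + (1, 19). λ = (19 - 16)/(1 - 10) ≡ 3/14 mod 23. 14⁻¹ ≡ 5 (mod 23), so λ ≡ 15.
  x = λ² - 10 - 1 = 225 - 11 ≡ 7; y = λ·(10 - 7) - 16 ≡ 6. → (7, 6)
3H = (7, 6).
Finally 3G + 3H:
(9, 10) + (7, 6). λ = (6 - 10)/(7 - 9) ≡ 19/21 mod 23. 21⁻¹ ≡ 11 (mod 23), so λ ≡ 2.
  x = λ² - 9 - 7 = 4 - 16 ≡ 11; y = λ·(9 - 11) - 10 ≡ 9. → (11, 9)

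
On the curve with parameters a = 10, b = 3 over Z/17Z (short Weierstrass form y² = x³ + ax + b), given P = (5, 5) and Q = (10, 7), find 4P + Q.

First 4P:
Double-and-add on 4 = (100)₂. Start with P = (5, 5) for the leading 1-bit.
double: tangent at (5, 5): λ = (3·5² + 10)/(2·5) ≡ 0/10. 10⁻¹ ≡ 12 (mod 17), so λ ≡ 0·12 ≡ 0.
  x = λ² - 5 - 5 = 0 - 10 ≡ 7; y = λ·(5 - 7) - 5 ≡ 12. → (7, 12)
double: tangent at (7, 12): λ = (3·7² + 10)/(2·12) ≡ 4/7. 7⁻¹ ≡ 5 (mod 17), so λ ≡ 4·5 ≡ 3.
  x = λ² - 7 - 7 = 9 - 14 ≡ 12; y = λ·(7 - 12) - 12 ≡ 7. → (12, 7)
4P = (12, 7).
Finally 4P + Q:
(12, 7) + (10, 7). λ = (7 - 7)/(10 - 12) ≡ 0/15 mod 17. 15⁻¹ ≡ 8 (mod 17), so λ ≡ 0.
  x = λ² - 12 - 10 = 0 - 22 ≡ 12; y = λ·(12 - 12) - 7 ≡ 10. → (12, 10)

(12, 10)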